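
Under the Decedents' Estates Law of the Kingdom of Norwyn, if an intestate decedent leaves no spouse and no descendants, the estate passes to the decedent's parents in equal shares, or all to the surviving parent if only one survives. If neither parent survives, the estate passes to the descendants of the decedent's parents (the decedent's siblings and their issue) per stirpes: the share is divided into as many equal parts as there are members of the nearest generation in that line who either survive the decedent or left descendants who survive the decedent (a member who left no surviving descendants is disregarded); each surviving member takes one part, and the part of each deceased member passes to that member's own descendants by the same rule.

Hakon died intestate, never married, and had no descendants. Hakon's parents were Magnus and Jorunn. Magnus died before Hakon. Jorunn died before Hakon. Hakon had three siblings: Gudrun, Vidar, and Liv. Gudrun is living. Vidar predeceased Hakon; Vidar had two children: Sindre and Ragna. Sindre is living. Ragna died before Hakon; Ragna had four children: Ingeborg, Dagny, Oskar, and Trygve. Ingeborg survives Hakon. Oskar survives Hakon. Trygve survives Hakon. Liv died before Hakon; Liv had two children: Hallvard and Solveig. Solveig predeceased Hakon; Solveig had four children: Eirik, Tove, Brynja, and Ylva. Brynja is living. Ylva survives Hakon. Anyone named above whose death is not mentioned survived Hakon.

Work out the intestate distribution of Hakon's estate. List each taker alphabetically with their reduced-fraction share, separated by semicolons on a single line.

Brynja 1/24; Dagny 1/24; Eirik 1/24; Gudrun 1/3; Hallvard 1/6; Ingeborg 1/24; Oskar 1/24; Sindre 1/6; Tove 1/24; Trygve 1/24; Ylva 1/24

Neither parent survives and there are no descendants, so the estate passes to Hakon's siblings and their issue per stirpes.
The estate is divided into 3 equal shares of 1/3 among Gudrun, Vidar, Liv.
Gudrun is living and takes 1/3.
Vidar predeceased; the 1/3 allotted to Vidar's branch passes to Vidar's issue by representation.
The 1/3 is divided into 2 equal shares of 1/6 among Sindre, Ragna.
Sindre is living and takes 1/6.
Ragna predeceased; the 1/6 allotted to Ragna's branch passes to Ragna's issue by representation.
The 1/6 is divided into 4 equal shares of 1/24 among Ingeborg, Dagny, Oskar, Trygve.
Ingeborg is living and takes 1/24.
Dagny is living and takes 1/24.
Oskar is living and takes 1/24.
Trygve is living and takes 1/24.
Liv predeceased; the 1/3 allotted to Liv's branch passes to Liv's issue by representation.
The 1/3 is divided into 2 equal shares of 1/6 among Hallvard, Solveig.
Hallvard is living and takes 1/6.
Solveig predeceased; the 1/6 allotted to Solveig's branch passes to Solveig's issue by representation.
The 1/6 is divided into 4 equal shares of 1/24 among Eirik, Tove, Brynja, Ylva.
Eirik is living and takes 1/24.
Tove is living and takes 1/24.
Brynja is living and takes 1/24.
Ylva is living and takes 1/24.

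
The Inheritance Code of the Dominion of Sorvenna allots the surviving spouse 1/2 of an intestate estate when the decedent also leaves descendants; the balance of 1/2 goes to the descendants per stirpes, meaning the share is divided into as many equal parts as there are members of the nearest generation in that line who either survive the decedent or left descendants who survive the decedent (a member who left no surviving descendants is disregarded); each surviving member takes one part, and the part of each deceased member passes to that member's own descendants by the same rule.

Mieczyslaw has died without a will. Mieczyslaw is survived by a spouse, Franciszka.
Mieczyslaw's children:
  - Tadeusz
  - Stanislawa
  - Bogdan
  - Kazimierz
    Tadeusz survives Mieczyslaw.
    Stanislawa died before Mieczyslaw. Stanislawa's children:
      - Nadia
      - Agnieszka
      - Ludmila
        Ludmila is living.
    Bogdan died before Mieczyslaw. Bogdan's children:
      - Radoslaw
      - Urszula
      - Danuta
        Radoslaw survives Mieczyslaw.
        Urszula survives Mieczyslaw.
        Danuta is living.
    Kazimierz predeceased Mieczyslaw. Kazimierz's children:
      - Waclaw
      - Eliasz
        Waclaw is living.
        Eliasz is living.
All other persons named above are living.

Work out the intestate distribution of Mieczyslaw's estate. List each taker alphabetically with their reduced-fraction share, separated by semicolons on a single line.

Franciszka, as surviving spouse, takes 1/2.
The remaining 1/2 passes to Mieczyslaw's descendants per stirpes.
The 1/2 is divided into 4 equal shares of 1/8 among Tadeusz, Stanislawa, Bogdan, Kazimierz.
Tadeusz is living and takes 1/8.
Stanislawa predeceased; the 1/8 allotted to Stanislawa's branch passes to Stanislawa's issue by representation.
The 1/8 is divided into 3 equal shares of 1/24 among Nadia, Agnieszka, Ludmila.
Nadia is living and takes 1/24.
Agnieszka is living and takes 1/24.
Ludmila is living and takes 1/24.
Bogdan predeceased; the 1/8 allotted to Bogdan's branch passes to Bogdan's issue by representation.
The 1/8 is divided into 3 equal shares of 1/24 among Radoslaw, Urszula, Danuta.
Radoslaw is living and takes 1/24.
Urszula is living and takes 1/24.
Danuta is living and takes 1/24.
Kazimierz predeceased; the 1/8 allotted to Kazimierz's branch passes to Kazimierz's issue by representation.
The 1/8 is divided into 2 equal shares of 1/16 among Waclaw, Eliasz.
Waclaw is living and takes 1/16.
Eliasz is living and takes 1/16.

Agnieszka 1/24; Danuta 1/24; Eliasz 1/16; Franciszka 1/2; Ludmila 1/24; Nadia 1/24; Radoslaw 1/24; Tadeusz 1/8; Urszula 1/24; Waclaw 1/16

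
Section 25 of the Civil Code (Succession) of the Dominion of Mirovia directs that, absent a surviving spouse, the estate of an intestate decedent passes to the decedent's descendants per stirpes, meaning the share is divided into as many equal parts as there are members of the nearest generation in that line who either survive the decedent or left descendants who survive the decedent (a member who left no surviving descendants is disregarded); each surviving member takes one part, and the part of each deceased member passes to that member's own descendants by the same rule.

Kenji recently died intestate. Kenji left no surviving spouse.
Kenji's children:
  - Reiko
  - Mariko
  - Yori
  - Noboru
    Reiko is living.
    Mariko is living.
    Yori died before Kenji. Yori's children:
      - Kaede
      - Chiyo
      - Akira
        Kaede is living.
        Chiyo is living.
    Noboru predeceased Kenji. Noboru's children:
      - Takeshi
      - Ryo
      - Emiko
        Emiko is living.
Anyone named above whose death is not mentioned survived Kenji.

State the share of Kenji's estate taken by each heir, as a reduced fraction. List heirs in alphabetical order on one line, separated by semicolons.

Akira 1/12; Chiyo 1/12; Emiko 1/12; Kaede 1/12; Mariko 1/4; Reiko 1/4; Ryo 1/12; Takeshi 1/12

There is no surviving spouse, so the entire estate passes to Kenji's descendants per stirpes.
The estate is divided into 4 equal shares of 1/4 among Reiko, Mariko, Yori, Noboru.
Reiko is living and takes 1/4.
Mariko is living and takes 1/4.
Yori predeceased; the 1/4 allotted to Yori's branch passes to Yori's issue by representation.
The 1/4 is divided into 3 equal shares of 1/12 among Kaede, Chiyo, Akira.
Kaede is living and takes 1/12.
Chiyo is living and takes 1/12.
Akira is living and takes 1/12.
Noboru predeceased; the 1/4 allotted to Noboru's branch passes to Noboru's issue by representation.
The 1/4 is divided into 3 equal shares of 1/12 among Takeshi, Ryo, Emiko.
Takeshi is living and takes 1/12.
Ryo is living and takes 1/12.
Emiko is living and takes 1/12.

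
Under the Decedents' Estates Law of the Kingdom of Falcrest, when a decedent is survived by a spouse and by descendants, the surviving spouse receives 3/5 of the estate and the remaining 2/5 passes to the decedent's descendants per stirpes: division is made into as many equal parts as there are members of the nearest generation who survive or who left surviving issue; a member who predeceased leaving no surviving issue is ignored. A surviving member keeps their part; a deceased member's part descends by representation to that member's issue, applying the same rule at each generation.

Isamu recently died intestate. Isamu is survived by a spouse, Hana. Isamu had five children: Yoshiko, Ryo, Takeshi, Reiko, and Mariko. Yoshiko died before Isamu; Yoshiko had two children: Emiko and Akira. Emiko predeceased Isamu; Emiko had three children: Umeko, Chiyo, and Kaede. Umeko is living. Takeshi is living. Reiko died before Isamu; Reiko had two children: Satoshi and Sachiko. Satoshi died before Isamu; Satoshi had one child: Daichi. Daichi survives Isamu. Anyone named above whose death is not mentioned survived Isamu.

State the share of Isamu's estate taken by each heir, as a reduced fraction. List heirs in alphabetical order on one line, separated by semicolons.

Hana, as surviving spouse, takes 3/5.
The remaining 2/5 passes to Isamu's descendants per stirpes.
The 2/5 is divided into 5 equal shares of 2/25 among Yoshiko, Ryo, Takeshi, Reiko, Mariko.
Yoshiko predeceased; the 2/25 allotted to Yoshiko's branch passes to Yoshiko's issue by representation.
The 2/25 is divided into 2 equal shares of 1/25 among Emiko, Akira.
Emiko predeceased; the 1/25 allotted to Emiko's branch passes to Emiko's issue by representation.
The 1/25 is divided into 3 equal shares of 1/75 among Umeko, Chiyo, Kaede.
Umeko is living and takes 1/75.
Chiyo is living and takes 1/75.
Kaede is living and takes 1/75.
Akira is living and takes 1/25.
Ryo is living and takes 2/25.
Takeshi is living and takes 2/25.
Reiko predeceased; the 2/25 allotted to Reiko's branch passes to Reiko's issue by representation.
The 2/25 is divided into 2 equal shares of 1/25 among Satoshi, Sachiko.
Satoshi predeceased; the 1/25 allotted to Satoshi's branch passes to Satoshi's issue by representation.
Daichi is the sole taker at this level and receives the full 1/25.
Sachiko is living and takes 1/25.
Mariko is living and takes 2/25.

Akira 1/25; Chiyo 1/75; Daichi 1/25; Hana 3/5; Kaede 1/75; Mariko 2/25; Ryo 2/25; Sachiko 1/25; Takeshi 2/25; Umeko 1/75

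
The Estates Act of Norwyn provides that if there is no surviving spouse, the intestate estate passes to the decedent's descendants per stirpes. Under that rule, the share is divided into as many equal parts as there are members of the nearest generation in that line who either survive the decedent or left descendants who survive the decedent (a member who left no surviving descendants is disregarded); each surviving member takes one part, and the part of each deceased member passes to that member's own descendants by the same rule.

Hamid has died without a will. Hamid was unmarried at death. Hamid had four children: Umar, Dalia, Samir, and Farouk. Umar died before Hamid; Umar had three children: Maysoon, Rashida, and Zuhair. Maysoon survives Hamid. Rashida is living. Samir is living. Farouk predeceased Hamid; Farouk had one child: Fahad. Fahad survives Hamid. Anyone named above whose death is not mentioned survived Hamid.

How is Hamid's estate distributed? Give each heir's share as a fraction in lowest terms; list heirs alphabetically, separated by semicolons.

There is no surviving spouse, so the entire estate passes to Hamid's descendants per stirpes.
The estate is divided into 4 equal shares of 1/4 among Umar, Dalia, Samir, Farouk.
Umar predeceased; the 1/4 allotted to Umar's branch passes to Umar's issue by representation.
The 1/4 is divided into 3 equal shares of 1/12 among Maysoon, Rashida, Zuhair.
Maysoon is living and takes 1/12.
Rashida is living and takes 1/12.
Zuhair is living and takes 1/12.
Dalia is living and takes 1/4.
Samir is living and takes 1/4.
Farouk predeceased; the 1/4 allotted to Farouk's branch passes to Farouk's issue by representation.
Fahad is the sole taker at this level and receives the full 1/4.

Dalia 1/4; Fahad 1/4; Maysoon 1/12; Rashida 1/12; Samir 1/4; Zuhair 1/12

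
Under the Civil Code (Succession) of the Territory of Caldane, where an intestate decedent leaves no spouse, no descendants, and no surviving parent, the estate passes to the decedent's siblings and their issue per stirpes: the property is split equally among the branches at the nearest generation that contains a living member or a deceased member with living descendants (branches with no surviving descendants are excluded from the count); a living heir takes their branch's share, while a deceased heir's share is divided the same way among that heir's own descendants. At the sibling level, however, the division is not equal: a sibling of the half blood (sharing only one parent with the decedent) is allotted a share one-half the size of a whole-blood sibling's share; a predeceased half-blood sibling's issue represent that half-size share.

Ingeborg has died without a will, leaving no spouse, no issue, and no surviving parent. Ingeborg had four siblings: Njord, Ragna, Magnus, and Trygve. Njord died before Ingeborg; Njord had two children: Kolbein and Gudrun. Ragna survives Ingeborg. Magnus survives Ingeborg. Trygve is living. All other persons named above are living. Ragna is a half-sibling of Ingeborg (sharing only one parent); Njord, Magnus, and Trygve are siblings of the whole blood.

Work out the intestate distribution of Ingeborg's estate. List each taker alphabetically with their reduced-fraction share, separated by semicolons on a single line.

No spouse, descendants, or parent survives, so the estate passes to Ingeborg's siblings per stirpes.
Half-blood siblings count for one-half the weight of whole-blood siblings at the initial division.
Dividing 1 in proportion to weights (total weight 7/2): Njord (weight 1) → 2/7; Ragna (weight 1/2) → 1/7; Magnus (weight 1) → 2/7; Trygve (weight 1) → 2/7.
Njord predeceased; the 2/7 allotted to Njord's branch passes to Njord's issue by representation.
The 2/7 is divided into 2 equal shares of 1/7 among Kolbein, Gudrun.
Kolbein is living and takes 1/7.
Gudrun is living and takes 1/7.
Ragna is living and takes 1/7.
Magnus is living and takes 2/7.
Trygve is living and takes 2/7.

Gudrun 1/7; Kolbein 1/7; Magnus 2/7; Ragna 1/7; Trygve 2/7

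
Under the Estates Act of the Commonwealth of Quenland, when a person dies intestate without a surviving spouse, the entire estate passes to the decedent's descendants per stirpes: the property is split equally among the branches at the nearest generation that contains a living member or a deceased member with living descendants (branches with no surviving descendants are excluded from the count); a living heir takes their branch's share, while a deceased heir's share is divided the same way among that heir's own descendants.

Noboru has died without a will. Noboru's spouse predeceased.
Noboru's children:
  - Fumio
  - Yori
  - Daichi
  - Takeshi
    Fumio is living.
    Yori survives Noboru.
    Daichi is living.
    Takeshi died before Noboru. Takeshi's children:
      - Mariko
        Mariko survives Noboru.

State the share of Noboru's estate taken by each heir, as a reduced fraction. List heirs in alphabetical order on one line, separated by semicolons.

There is no surviving spouse, so the entire estate passes to Noboru's descendants per stirpes.
The estate is divided into 4 equal shares of 1/4 among Fumio, Yori, Daichi, Takeshi.
Fumio is living and takes 1/4.
Yori is living and takes 1/4.
Daichi is living and takes 1/4.
Takeshi predeceased; the 1/4 allotted to Takeshi's branch passes to Takeshi's issue by representation.
Mariko is the sole taker at this level and receives the full 1/4.

Daichi 1/4; Fumio 1/4; Mariko 1/4; Yori 1/4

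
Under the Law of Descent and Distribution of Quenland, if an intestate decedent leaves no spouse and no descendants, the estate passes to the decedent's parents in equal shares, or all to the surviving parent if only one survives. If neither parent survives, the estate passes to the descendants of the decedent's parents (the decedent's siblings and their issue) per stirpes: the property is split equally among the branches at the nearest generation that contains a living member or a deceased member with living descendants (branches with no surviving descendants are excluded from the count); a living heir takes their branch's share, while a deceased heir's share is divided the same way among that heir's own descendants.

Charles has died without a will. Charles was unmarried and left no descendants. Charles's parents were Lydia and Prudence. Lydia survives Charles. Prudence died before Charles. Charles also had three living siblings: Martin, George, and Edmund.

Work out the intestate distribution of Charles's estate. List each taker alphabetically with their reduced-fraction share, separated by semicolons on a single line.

Only one parent, Lydia, survives, so Lydia takes the entire estate. The siblings take nothing because a surviving parent has priority.

Lydia 1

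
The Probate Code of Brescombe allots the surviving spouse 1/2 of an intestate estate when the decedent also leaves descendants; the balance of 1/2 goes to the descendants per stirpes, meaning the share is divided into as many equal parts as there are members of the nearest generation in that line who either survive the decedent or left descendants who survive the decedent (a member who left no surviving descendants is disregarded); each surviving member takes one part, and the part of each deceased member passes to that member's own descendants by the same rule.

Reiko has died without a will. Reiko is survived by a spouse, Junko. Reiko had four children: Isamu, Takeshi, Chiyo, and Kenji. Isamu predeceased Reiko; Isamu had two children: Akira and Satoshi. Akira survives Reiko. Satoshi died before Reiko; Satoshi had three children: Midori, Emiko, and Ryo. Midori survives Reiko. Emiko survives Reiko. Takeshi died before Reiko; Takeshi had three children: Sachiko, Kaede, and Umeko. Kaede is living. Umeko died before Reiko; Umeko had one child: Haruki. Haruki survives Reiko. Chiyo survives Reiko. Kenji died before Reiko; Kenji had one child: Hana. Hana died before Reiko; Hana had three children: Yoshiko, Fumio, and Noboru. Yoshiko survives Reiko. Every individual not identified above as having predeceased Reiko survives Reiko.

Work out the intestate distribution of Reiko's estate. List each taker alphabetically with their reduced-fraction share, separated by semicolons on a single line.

Akira 1/16; Chiyo 1/8; Emiko 1/48; Fumio 1/24; Haruki 1/24; Junko 1/2; Kaede 1/24; Midori 1/48; Noboru 1/24; Ryo 1/48; Sachiko 1/24; Yoshiko 1/24

Junko, as surviving spouse, takes 1/2.
The remaining 1/2 passes to Reiko's descendants per stirpes.
The 1/2 is divided into 4 equal shares of 1/8 among Isamu, Takeshi, Chiyo, Kenji.
Isamu predeceased; the 1/8 allotted to Isamu's branch passes to Isamu's issue by representation.
The 1/8 is divided into 2 equal shares of 1/16 among Akira, Satoshi.
Akira is living and takes 1/16.
Satoshi predeceased; the 1/16 allotted to Satoshi's branch passes to Satoshi's issue by representation.
The 1/16 is divided into 3 equal shares of 1/48 among Midori, Emiko, Ryo.
Midori is living and takes 1/48.
Emiko is living and takes 1/48.
Ryo is living and takes 1/48.
Takeshi predeceased; the 1/8 allotted to Takeshi's branch passes to Takeshi's issue by representation.
The 1/8 is divided into 3 equal shares of 1/24 among Sachiko, Kaede, Umeko.
Sachiko is living and takes 1/24.
Kaede is living and takes 1/24.
Umeko predeceased; the 1/24 allotted to Umeko's branch passes to Umeko's issue by representation.
Haruki is the sole taker at this level and receives the full 1/24.
Chiyo is living and takes 1/8.
Kenji predeceased; the 1/8 allotted to Kenji's branch passes to Kenji's issue by representation.
Hana's line is the sole branch at this level, so the full 1/8 passes to Hana's issue by representation.
The 1/8 is divided into 3 equal shares of 1/24 among Yoshiko, Fumio, Noboru.
Yoshiko is living and takes 1/24.
Fumio is living and takes 1/24.
Noboru is living and takes 1/24.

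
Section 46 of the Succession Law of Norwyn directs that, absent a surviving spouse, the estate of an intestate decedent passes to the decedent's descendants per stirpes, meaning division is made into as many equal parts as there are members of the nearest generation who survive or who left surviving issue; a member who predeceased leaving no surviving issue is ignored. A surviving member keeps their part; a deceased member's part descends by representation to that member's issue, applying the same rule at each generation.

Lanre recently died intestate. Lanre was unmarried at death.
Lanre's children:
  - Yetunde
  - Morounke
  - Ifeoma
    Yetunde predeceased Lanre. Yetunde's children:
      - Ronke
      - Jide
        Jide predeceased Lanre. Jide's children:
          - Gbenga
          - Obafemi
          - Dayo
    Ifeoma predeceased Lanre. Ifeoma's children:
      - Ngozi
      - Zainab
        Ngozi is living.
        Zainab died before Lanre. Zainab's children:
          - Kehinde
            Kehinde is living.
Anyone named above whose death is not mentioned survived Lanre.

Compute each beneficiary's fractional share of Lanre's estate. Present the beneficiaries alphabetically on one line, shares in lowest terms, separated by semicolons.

Dayo 1/18; Gbenga 1/18; Kehinde 1/6; Morounke 1/3; Ngozi 1/6; Obafemi 1/18; Ronke 1/6

There is no surviving spouse, so the entire estate passes to Lanre's descendants per stirpes.
The estate is divided into 3 equal shares of 1/3 among Yetunde, Morounke, Ifeoma.
Yetunde predeceased; the 1/3 allotted to Yetunde's branch passes to Yetunde's issue by representation.
The 1/3 is divided into 2 equal shares of 1/6 among Ronke, Jide.
Ronke is living and takes 1/6.
Jide predeceased; the 1/6 allotted to Jide's branch passes to Jide's issue by representation.
The 1/6 is divided into 3 equal shares of 1/18 among Gbenga, Obafemi, Dayo.
Gbenga is living and takes 1/18.
Obafemi is living and takes 1/18.
Dayo is living and takes 1/18.
Morounke is living and takes 1/3.
Ifeoma predeceased; the 1/3 allotted to Ifeoma's branch passes to Ifeoma's issue by representation.
The 1/3 is divided into 2 equal shares of 1/6 among Ngozi, Zainab.
Ngozi is living and takes 1/6.
Zainab predeceased; the 1/6 allotted to Zainab's branch passes to Zainab's issue by representation.
Kehinde is the sole taker at this level and receives the full 1/6.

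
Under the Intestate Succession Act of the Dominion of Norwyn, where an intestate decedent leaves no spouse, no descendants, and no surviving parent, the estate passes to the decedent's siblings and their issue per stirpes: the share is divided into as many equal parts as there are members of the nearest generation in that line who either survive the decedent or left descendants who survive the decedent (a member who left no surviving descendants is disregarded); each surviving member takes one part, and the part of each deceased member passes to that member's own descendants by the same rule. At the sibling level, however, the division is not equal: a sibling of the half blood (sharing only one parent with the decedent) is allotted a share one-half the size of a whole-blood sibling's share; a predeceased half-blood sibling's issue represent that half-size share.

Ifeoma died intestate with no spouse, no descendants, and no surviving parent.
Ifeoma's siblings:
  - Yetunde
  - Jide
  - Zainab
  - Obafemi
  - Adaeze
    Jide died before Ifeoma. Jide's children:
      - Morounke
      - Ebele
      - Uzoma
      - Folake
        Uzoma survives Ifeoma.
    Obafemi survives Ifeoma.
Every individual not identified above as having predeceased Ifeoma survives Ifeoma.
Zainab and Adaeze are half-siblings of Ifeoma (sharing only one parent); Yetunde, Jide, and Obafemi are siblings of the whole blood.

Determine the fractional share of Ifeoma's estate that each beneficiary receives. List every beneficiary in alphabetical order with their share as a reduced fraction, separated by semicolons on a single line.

Adaeze 1/8; Ebele 1/16; Folake 1/16; Morounke 1/16; Obafemi 1/4; Uzoma 1/16; Yetunde 1/4; Zainab 1/8

No spouse, descendants, or parent survives, so the estate passes to Ifeoma's siblings per stirpes.
Half-blood siblings count for one-half the weight of whole-blood siblings at the initial division.
Dividing 1 in proportion to weights (total weight 4): Yetunde (weight 1) → 1/4; Jide (weight 1) → 1/4; Zainab (weight 1/2) → 1/8; Obafemi (weight 1) → 1/4; Adaeze (weight 1/2) → 1/8.
Yetunde is living and takes 1/4.
Jide predeceased; the 1/4 allotted to Jide's branch passes to Jide's issue by representation.
The 1/4 is divided into 4 equal shares of 1/16 among Morounke, Ebele, Uzoma, Folake.
Morounke is living and takes 1/16.
Ebele is living and takes 1/16.
Uzoma is living and takes 1/16.
Folake is living and takes 1/16.
Zainab is living and takes 1/8.
Obafemi is living and takes 1/4.
Adaeze is living and takes 1/8.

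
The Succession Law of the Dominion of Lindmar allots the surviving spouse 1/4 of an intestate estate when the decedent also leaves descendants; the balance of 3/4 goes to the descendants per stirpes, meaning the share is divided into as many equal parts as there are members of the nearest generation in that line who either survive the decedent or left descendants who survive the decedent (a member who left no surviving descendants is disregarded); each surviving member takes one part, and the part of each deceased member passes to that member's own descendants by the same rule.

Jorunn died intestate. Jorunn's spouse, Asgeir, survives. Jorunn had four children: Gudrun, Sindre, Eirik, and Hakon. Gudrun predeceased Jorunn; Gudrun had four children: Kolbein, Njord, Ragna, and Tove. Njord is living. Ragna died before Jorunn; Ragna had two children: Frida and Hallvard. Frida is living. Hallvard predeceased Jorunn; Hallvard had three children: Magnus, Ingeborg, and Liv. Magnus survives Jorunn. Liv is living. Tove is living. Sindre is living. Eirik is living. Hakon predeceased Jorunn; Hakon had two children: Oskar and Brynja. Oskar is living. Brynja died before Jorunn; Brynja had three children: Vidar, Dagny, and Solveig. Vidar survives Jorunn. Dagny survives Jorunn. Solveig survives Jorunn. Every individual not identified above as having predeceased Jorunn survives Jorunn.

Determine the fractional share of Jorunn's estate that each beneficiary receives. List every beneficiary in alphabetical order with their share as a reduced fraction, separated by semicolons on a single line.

Asgeir, as surviving spouse, takes 1/4.
The remaining 3/4 passes to Jorunn's descendants per stirpes.
The 3/4 is divided into 4 equal shares of 3/16 among Gudrun, Sindre, Eirik, Hakon.
Gudrun predeceased; the 3/16 allotted to Gudrun's branch passes to Gudrun's issue by representation.
The 3/16 is divided into 4 equal shares of 3/64 among Kolbein, Njord, Ragna, Tove.
Kolbein is living and takes 3/64.
Njord is living and takes 3/64.
Ragna predeceased; the 3/64 allotted to Ragna's branch passes to Ragna's issue by representation.
The 3/64 is divided into 2 equal shares of 3/128 among Frida, Hallvard.
Frida is living and takes 3/128.
Hallvard predeceased; the 3/128 allotted to Hallvard's branch passes to Hallvard's issue by representation.
The 3/128 is divided into 3 equal shares of 1/128 among Magnus, Ingeborg, Liv.
Magnus is living and takes 1/128.
Ingeborg is living and takes 1/128.
Liv is living and takes 1/128.
Tove is living and takes 3/64.
Sindre is living and takes 3/16.
Eirik is living and takes 3/16.
Hakon predeceased; the 3/16 allotted to Hakon's branch passes to Hakon's issue by representation.
The 3/16 is divided into 2 equal shares of 3/32 among Oskar, Brynja.
Oskar is living and takes 3/32.
Brynja predeceased; the 3/32 allotted to Brynja's branch passes to Brynja's issue by representation.
The 3/32 is divided into 3 equal shares of 1/32 among Vidar, Dagny, Solveig.
Vidar is living and takes 1/32.
Dagny is living and takes 1/32.
Solveig is living and takes 1/32.

Asgeir 1/4; Dagny 1/32; Eirik 3/16; Frida 3/128; Ingeborg 1/128; Kolbein 3/64; Liv 1/128; Magnus 1/128; Njord 3/64; Oskar 3/32; Sindre 3/16; Solveig 1/32; Tove 3/64; Vidar 1/32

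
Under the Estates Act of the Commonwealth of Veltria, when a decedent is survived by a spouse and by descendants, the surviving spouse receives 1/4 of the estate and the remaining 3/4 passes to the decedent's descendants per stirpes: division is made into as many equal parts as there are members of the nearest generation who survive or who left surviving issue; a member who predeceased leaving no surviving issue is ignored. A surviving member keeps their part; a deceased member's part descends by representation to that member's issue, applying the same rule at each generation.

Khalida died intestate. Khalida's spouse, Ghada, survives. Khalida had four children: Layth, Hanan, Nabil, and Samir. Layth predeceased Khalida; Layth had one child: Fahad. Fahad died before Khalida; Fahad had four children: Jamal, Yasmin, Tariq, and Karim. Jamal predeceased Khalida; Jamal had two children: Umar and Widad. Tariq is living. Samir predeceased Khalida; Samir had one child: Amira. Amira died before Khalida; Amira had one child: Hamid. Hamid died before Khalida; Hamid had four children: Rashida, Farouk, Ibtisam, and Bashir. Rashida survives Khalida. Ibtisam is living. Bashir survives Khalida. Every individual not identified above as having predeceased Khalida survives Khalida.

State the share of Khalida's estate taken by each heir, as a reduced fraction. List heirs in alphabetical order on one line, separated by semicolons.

Bashir 3/64; Farouk 3/64; Ghada 1/4; Hanan 3/16; Ibtisam 3/64; Karim 3/64; Nabil 3/16; Rashida 3/64; Tariq 3/64; Umar 3/128; Widad 3/128; Yasmin 3/64

Ghada, as surviving spouse, takes 1/4.
The remaining 3/4 passes to Khalida's descendants per stirpes.
The 3/4 is divided into 4 equal shares of 3/16 among Layth, Hanan, Nabil, Samir.
Layth predeceased; the 3/16 allotted to Layth's branch passes to Layth's issue by representation.
Fahad's line is the sole branch at this level, so the full 3/16 passes to Fahad's issue by representation.
The 3/16 is divided into 4 equal shares of 3/64 among Jamal, Yasmin, Tariq, Karim.
Jamal predeceased; the 3/64 allotted to Jamal's branch passes to Jamal's issue by representation.
The 3/64 is divided into 2 equal shares of 3/128 among Umar, Widad.
Umar is living and takes 3/128.
Widad is living and takes 3/128.
Yasmin is living and takes 3/64.
Tariq is living and takes 3/64.
Karim is living and takes 3/64.
Hanan is living and takes 3/16.
Nabil is living and takes 3/16.
Samir predeceased; the 3/16 allotted to Samir's branch passes to Samir's issue by representation.
Amira's line is the sole branch at this level, so the full 3/16 passes to Amira's issue by representation.
Hamid's line is the sole branch at this level, so the full 3/16 passes to Hamid's issue by representation.
The 3/16 is divided into 4 equal shares of 3/64 among Rashida, Farouk, Ibtisam, Bashir.
Rashida is living and takes 3/64.
Farouk is living and takes 3/64.
Ibtisam is living and takes 3/64.
Bashir is living and takes 3/64.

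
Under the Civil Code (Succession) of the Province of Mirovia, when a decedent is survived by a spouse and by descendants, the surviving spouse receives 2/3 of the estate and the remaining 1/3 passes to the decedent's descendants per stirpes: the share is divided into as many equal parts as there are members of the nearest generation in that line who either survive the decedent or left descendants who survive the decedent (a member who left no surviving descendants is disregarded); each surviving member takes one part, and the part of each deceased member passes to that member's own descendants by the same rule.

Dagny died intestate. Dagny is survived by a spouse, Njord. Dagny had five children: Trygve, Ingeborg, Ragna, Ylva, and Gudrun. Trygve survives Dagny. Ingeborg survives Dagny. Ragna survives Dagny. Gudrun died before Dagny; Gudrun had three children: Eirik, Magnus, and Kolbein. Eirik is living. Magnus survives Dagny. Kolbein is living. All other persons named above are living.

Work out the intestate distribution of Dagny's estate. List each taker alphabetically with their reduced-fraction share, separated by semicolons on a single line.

Njord, as surviving spouse, takes 2/3.
The remaining 1/3 passes to Dagny's descendants per stirpes.
The 1/3 is divided into 5 equal shares of 1/15 among Trygve, Ingeborg, Ragna, Ylva, Gudrun.
Trygve is living and takes 1/15.
Ingeborg is living and takes 1/15.
Ragna is living and takes 1/15.
Ylva is living and takes 1/15.
Gudrun predeceased; the 1/15 allotted to Gudrun's branch passes to Gudrun's issue by representation.
The 1/15 is divided into 3 equal shares of 1/45 among Eirik, Magnus, Kolbein.
Eirik is living and takes 1/45.
Magnus is living and takes 1/45.
Kolbein is living and takes 1/45.

Eirik 1/45; Ingeborg 1/15; Kolbein 1/45; Magnus 1/45; Njord 2/3; Ragna 1/15; Trygve 1/15; Ylva 1/15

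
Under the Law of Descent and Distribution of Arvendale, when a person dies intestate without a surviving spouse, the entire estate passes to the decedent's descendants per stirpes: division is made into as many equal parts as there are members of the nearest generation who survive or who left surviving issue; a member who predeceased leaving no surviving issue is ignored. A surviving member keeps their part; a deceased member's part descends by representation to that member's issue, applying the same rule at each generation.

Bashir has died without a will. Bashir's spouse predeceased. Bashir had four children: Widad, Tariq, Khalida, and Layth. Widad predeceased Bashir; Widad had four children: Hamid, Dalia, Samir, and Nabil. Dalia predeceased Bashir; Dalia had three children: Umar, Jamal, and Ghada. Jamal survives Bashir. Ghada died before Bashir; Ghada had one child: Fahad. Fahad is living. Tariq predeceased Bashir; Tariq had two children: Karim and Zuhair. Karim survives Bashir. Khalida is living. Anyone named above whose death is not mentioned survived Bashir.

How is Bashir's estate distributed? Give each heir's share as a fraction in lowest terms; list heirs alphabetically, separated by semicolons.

Fahad 1/48; Hamid 1/16; Jamal 1/48; Karim 1/8; Khalida 1/4; Layth 1/4; Nabil 1/16; Samir 1/16; Umar 1/48; Zuhair 1/8

There is no surviving spouse, so the entire estate passes to Bashir's descendants per stirpes.
The estate is divided into 4 equal shares of 1/4 among Widad, Tariq, Khalida, Layth.
Widad predeceased; the 1/4 allotted to Widad's branch passes to Widad's issue by representation.
The 1/4 is divided into 4 equal shares of 1/16 among Hamid, Dalia, Samir, Nabil.
Hamid is living and takes 1/16.
Dalia predeceased; the 1/16 allotted to Dalia's branch passes to Dalia's issue by representation.
The 1/16 is divided into 3 equal shares of 1/48 among Umar, Jamal, Ghada.
Umar is living and takes 1/48.
Jamal is living and takes 1/48.
Ghada predeceased; the 1/48 allotted to Ghada's branch passes to Ghada's issue by representation.
Fahad is the sole taker at this level and receives the full 1/48.
Samir is living and takes 1/16.
Nabil is living and takes 1/16.
Tariq predeceased; the 1/4 allotted to Tariq's branch passes to Tariq's issue by representation.
The 1/4 is divided into 2 equal shares of 1/8 among Karim, Zuhair.
Karim is living and takes 1/8.
Zuhair is living and takes 1/8.
Khalida is living and takes 1/4.
Layth is living and takes 1/4.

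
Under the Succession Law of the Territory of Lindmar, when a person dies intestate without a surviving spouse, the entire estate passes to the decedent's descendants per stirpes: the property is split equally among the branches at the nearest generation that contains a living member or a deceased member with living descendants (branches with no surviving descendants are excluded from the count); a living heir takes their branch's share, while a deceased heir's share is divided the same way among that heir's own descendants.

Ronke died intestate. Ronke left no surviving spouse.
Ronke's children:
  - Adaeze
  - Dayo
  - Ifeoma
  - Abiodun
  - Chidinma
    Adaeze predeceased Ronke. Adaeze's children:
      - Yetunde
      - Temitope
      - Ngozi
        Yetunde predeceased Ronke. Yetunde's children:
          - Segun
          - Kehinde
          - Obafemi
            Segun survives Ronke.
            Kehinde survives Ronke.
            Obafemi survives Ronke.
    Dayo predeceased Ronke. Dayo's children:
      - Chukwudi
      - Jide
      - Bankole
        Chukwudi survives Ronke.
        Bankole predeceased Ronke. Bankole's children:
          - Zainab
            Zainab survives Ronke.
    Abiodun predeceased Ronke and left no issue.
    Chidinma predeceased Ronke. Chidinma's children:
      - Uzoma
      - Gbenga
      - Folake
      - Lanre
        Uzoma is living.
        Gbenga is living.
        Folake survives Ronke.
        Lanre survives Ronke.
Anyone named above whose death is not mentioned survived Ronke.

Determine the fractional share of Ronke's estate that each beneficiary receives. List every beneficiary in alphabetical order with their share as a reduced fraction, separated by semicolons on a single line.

Chukwudi 1/12; Folake 1/16; Gbenga 1/16; Ifeoma 1/4; Jide 1/12; Kehinde 1/36; Lanre 1/16; Ngozi 1/12; Obafemi 1/36; Segun 1/36; Temitope 1/12; Uzoma 1/16; Zainab 1/12

There is no surviving spouse, so the entire estate passes to Ronke's descendants per stirpes.
Abiodun left no surviving issue, so that branch lapses and is disregarded.
The estate is divided into 4 equal shares of 1/4 among Adaeze, Dayo, Ifeoma, Chidinma.
Adaeze predeceased; the 1/4 allotted to Adaeze's branch passes to Adaeze's issue by representation.
The 1/4 is divided into 3 equal shares of 1/12 among Yetunde, Temitope, Ngozi.
Yetunde predeceased; the 1/12 allotted to Yetunde's branch passes to Yetunde's issue by representation.
The 1/12 is divided into 3 equal shares of 1/36 among Segun, Kehinde, Obafemi.
Segun is living and takes 1/36.
Kehinde is living and takes 1/36.
Obafemi is living and takes 1/36.
Temitope is living and takes 1/12.
Ngozi is living and takes 1/12.
Dayo predeceased; the 1/4 allotted to Dayo's branch passes to Dayo's issue by representation.
The 1/4 is divided into 3 equal shares of 1/12 among Chukwudi, Jide, Bankole.
Chukwudi is living and takes 1/12.
Jide is living and takes 1/12.
Bankole predeceased; the 1/12 allotted to Bankole's branch passes to Bankole's issue by representation.
Zainab is the sole taker at this level and receives the full 1/12.
Ifeoma is living and takes 1/4.
Chidinma predeceased; the 1/4 allotted to Chidinma's branch passes to Chidinma's issue by representation.
The 1/4 is divided into 4 equal shares of 1/16 among Uzoma, Gbenga, Folake, Lanre.
Uzoma is living and takes 1/16.
Gbenga is living and takes 1/16.
Folake is living and takes 1/16.
Lanre is living and takes 1/16.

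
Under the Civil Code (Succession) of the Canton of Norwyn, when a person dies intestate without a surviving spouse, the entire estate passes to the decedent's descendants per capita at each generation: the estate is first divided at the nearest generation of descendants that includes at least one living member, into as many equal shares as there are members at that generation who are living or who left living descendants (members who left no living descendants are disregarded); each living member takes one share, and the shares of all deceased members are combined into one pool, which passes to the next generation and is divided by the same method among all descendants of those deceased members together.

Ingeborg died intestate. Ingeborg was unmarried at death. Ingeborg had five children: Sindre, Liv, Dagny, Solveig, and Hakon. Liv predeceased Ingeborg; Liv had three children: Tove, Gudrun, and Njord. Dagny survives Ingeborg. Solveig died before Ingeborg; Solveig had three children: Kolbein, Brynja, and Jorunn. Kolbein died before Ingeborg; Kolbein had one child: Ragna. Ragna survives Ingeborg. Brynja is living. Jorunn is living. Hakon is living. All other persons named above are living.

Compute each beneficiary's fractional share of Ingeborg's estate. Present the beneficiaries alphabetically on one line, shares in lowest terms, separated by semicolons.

Brynja 1/15; Dagny 1/5; Gudrun 1/15; Hakon 1/5; Jorunn 1/15; Njord 1/15; Ragna 1/15; Sindre 1/5; Tove 1/15

There is no surviving spouse, so the entire estate passes to Ingeborg's descendants per capita at each generation.
At generation 1 (Sindre, Liv, Dagny, Solveig, Hakon) there are 5 shares of (1)/5 = 1/5 each.
Living: Sindre, Dagny, and Hakon — each takes 1/5.
Deceased: Liv and Solveig. Their combined 2/5 is pooled and carried to generation 2.
At generation 2 (Tove, Gudrun, Njord, Kolbein, Brynja, Jorunn) there are 6 shares of (2/5)/6 = 1/15 each.
Living: Tove, Gudrun, Njord, Brynja, and Jorunn — each takes 1/15.
Deceased: Kolbein. That 1/15 share is carried to generation 3.
At generation 3 (Ragna) there are 1 shares of (1/15)/1 = 1/15 each.
Living: Ragna — each takes 1/15.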